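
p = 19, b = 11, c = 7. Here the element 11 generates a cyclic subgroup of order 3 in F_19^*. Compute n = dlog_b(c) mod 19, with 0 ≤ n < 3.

2

Successive powers of 11 modulo 19:
  11^0=1  11^1=11  11^2=7
So 11^2 ≡ 7 (mod 19), giving n = 2.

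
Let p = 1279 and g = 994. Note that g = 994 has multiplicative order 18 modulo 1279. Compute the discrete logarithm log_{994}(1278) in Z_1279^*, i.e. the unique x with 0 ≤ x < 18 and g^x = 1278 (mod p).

9

Successive powers of 994 modulo 1279:
  994^0=1  994^1=994  994^2=648  994^3=775  994^4=392  994^5=832
  994^6=774  994^7=677  994^8=184  994^9=1278
So 994^9 ≡ 1278 (mod 1279), giving x = 9.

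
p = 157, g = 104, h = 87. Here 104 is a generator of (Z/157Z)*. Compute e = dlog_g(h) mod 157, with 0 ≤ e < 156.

71

Baby-step giant-step with m = ceil(sqrt(156)) = 13.
Baby table (104^j mod 157 for j=0..12):
  0:1  1:104  2:140  3:116  4:132  5:69  6:111  7:83
  8:154  9:2  10:51  11:123  12:75
Giant step factor: 104^(-13) ≡ 135 (mod 157).
Scan 87·135^i mod 157 for i = 0, 1, …:
  i=0: 87   i=1: 127   i=2: 32   i=3: 81
  i=4: 102   i=5: 111
Match at i=5, j=6: e = 5·13 + 6 = 71.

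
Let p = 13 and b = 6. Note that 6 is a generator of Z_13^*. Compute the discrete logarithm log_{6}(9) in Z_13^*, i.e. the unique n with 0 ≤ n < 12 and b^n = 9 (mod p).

4

Successive powers of 6 modulo 13:
  6^0=1  6^1=6  6^2=10  6^3=8  6^4=9
So 6^4 ≡ 9 (mod 13), giving n = 4.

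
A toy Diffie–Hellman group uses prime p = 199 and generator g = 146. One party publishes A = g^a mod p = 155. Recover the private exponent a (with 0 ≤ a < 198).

136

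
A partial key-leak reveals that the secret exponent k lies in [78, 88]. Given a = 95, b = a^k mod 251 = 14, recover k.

81

Compute 95^78 mod 251 = 67, then multiply by 95 repeatedly:
  95^78=67  95^79=90  95^80=16  95^81=14
Found 14 at exponent 81.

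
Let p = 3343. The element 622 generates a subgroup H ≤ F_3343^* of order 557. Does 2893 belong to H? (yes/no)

2893 ∈ ⟨622⟩ iff 2893^557 ≡ 1 (mod 3343), since |⟨622⟩| = 557.
2893^557 mod 3343 = 1425.
Since 1425 ≠ 1, 2893 does not lie in the subgroup.

no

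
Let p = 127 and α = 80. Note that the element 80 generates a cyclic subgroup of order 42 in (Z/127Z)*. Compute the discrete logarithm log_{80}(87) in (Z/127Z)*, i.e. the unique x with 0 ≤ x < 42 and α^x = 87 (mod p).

Baby-step giant-step with m = ceil(sqrt(42)) = 7.
Baby table (80^j mod 127 for j=0..6):
  0:1  1:80  2:50  3:63  4:87  5:102  6:32
Giant step factor: 80^(-7) ≡ 108 (mod 127).
Scan 87·108^i mod 127 for i = 0, 1, …:
  i=0: 87
Match at i=0, j=4: x = 0·7 + 4 = 4.

4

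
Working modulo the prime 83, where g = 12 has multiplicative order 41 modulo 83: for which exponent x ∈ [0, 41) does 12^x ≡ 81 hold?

Successive powers of 12 modulo 83:
  12^0=1  12^1=12  12^2=61  12^3=68  12^4=69  12^5=81
So 12^5 ≡ 81 (mod 83), giving x = 5.

5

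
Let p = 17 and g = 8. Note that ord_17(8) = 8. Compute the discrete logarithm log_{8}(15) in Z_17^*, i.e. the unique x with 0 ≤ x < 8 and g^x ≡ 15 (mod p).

Successive powers of 8 modulo 17:
  8^0=1  8^1=8  8^2=13  8^3=2  8^4=16  8^5=9
  8^6=4  8^7=15
So 8^7 ≡ 15 (mod 17), giving x = 7.

7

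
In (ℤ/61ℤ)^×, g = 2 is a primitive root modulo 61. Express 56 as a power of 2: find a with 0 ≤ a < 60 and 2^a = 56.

52

Baby-step giant-step with m = ceil(sqrt(60)) = 8.
Baby table (2^j mod 61 for j=0..7):
  0:1  1:2  2:4  3:8  4:16  5:32  6:3  7:6
Giant step factor: 2^(-8) ≡ 56 (mod 61).
Scan 56·56^i mod 61 for i = 0, 1, …:
  i=0: 56   i=1: 25   i=2: 58   i=3: 15
  i=4: 47   i=5: 9   i=6: 16
Match at i=6, j=4: a = 6·8 + 4 = 52.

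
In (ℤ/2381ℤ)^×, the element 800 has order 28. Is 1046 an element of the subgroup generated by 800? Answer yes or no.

no

1046 ∈ ⟨800⟩ iff 1046^28 ≡ 1 (mod 2381), since |⟨800⟩| = 28.
1046^28 mod 2381 = 1689.
Since 1689 ≠ 1, 1046 does not lie in the subgroup.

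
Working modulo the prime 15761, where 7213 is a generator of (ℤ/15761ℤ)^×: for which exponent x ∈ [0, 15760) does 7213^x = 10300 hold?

Baby-step giant-step with m = ceil(sqrt(15760)) = 126.
Baby table (7213^j mod 15761 for j=0..125):
  0:1  1:7213  2:308  3:15064  4:298  5:5978  6:12979  7:12948
  8:9999  9:451  10:6297  11:12820  12:873  13:8310  14:947  15:6198
  16:7978  17:1903  18:14269  19:2967  20:13294  21:15459  22:12453  23:1550
  24:5601  25:4570  26:7159  27:4831  28:14193  29:6414  30:5647  31:5387
  32:5566  33:4291  34:12140  35:13465  36:3763  37:2077  38:8451  39:9276
  40:2343  41:4267  42:12399  43:6073  44:4730  45:10686  46:6828  47:13000
  48:6811  49:706  50:1575  51:12555  52:12270  53:5495  54:12281  55:6033
  56:15669  57:14127  58:3186  59:1080  60:4106  61:1659  62:3768  63:6620
  64:9991  65:5791  66:3833  67:2635  68:14250  69:7769  70:7442  71:12941
  72:6791  73:14056  74:11176  75:10734  76:6310  77:12023  78:4877  79:15010
  80:4821  81:5107  82:3334  83:12617  84:2407  85:8830  86:589  87:8748
  88:8041  89:15014  90:2151  91:6339  92:546  93:13809  94:10558  95:13463
  96:5098  97:1461  98:9845  99:8680  100:6148  101:9831  102:2264  103:1836
  104:3828  105:13853  106:12710  107:11254  108:5952  109:14573  110:4940  111:12360
  112:8464  113:8479  114:6347  115:10967  116:512  117:4982  118:86  119:5639
  120:10727  121:3102  122:9867  123:9756  124:12924  125:10258
Giant step factor: 7213^(-126) ≡ 1535 (mod 15761).
Scan 10300·1535^i mod 15761 for i = 0, 1, …:
  i=0: 10300   i=1: 2217   i=2: 14480   i=3: 3790
  i=4: 1841   i=5: 4716   i=6: 4761   i=7: 10792
  i=8: 909   i=9: 8347     …   i=31: 8828
  i=32: 12281
Match at i=32, j=54: x = 32·126 + 54 = 4086.

4086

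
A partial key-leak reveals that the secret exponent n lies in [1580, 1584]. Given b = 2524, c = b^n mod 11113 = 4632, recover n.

1582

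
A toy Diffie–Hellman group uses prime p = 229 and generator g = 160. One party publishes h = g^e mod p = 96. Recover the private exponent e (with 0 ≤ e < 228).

179

Baby-step giant-step with m = ceil(sqrt(228)) = 16.
Baby table (160^j mod 229 for j=0..15):
  0:1  1:160  2:181  3:106  4:14  5:179  6:15  7:110
  8:196  9:216  10:210  11:166  12:225  13:47  14:192  15:34
Giant step factor: 160^(-16) ≡ 184 (mod 229).
Scan 96·184^i mod 229 for i = 0, 1, …:
  i=0: 96   i=1: 31   i=2: 208   i=3: 29
  i=4: 69   i=5: 101   i=6: 35   i=7: 28
  i=8: 114   i=9: 137   i=10: 18   i=11: 106
Match at i=11, j=3: e = 11·16 + 3 = 179.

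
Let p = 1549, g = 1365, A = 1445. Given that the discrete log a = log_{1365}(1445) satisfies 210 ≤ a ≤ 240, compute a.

234

Compute 1365^210 mod 1549 = 293, then multiply by 1365 repeatedly:
  1365^210=293  1365^211=303  1365^212=12  1365^213=890  1365^214=434
  1365^215=692  1365^216=1239  1365^217=1276  1365^218=664  1365^219=195
  1365^220=1296  1365^221=82  1365^222=402  1365^223=384  1365^224=598
  1365^225=1496  1365^226=458  1365^227=923  1365^228=558  1365^229=1111
  1365^230=44  1365^231=1198  1365^232=1075  1365^233=472  1365^234=1445
Found 1445 at exponent 234.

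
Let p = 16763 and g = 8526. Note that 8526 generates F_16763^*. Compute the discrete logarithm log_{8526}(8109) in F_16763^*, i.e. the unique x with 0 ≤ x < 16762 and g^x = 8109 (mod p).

968

Baby-step giant-step with m = ceil(sqrt(16762)) = 130.
Baby table (8526^j mod 16763 for j=0..129):
  0:1  1:8526  2:8308  3:10333  4:9593  5:3241  6:7342  7:4850
  8:13542  9:12311  10:10443  11:8725  12:11919  13:4088  14:4011  15:1266
  16:15307  17:7527  18:6438  19:8326  20:12934  21:8270  22:4842  23:12386
  24:12899  25:11594  26:15796  27:2754  28:12404  29:15500  30:10271  31:634
  32:7798  33:3690  34:13552  35:13756  36:9708  37:11477  38:7271  39:2972
  40:10379  41:16240  42:16623  43:13296  44:10290  45:11761  46:14783  47:15624
  48:11426  49:8283  50:15102  51:3049  52:13124  53:2199  54:7640  55:14385
  56:8402  57:7153  58:2684  59:2289  60:3882  61:7770  62:16407  63:15610
  64:9403  65:9312  66:4544  67:2851  68:1276  69:16752  70:6792  71:9190
  72:3678  73:11818  74:14638  75:3053  76:13702  77:1905  78:15446  79:2468
  80:4603  81:2995  82:5321  83:6168  84:2837  85:16016  86:1018  87:12997
  88:8992  89:8593  90:9608  91:13790  92:14621  93:8978  94:6570  95:10637
  96:3232  97:14423  98:13893  99:4360  100:9789  101:14800  102:9699  103:1795
  104:16314  105:10553  106:7857  107:3834  108:834  109:3172  110:5753  111:1540
  112:4611  113:4151  114:4733  115:5017  116:12529  117:8418  118:9465  119:1508
  120:16750  121:6503  122:9337  123:16538  124:9395  125:8156  126:5132  127:4002
  128:8347  129:7587
Giant step factor: 8526^(-130) ≡ 7870 (mod 16763).
Scan 8109·7870^i mod 16763 for i = 0, 1, …:
  i=0: 8109   i=1: 1089   i=2: 4537   i=3: 1000
  i=4: 8153   i=5: 12109   i=6: 175   i=7: 2684
Match at i=7, j=58: x = 7·130 + 58 = 968.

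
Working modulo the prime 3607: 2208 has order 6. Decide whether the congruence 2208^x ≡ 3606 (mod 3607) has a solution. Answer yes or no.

yes

⟨2208⟩ has order 6; its elements mod 3607 are {1, 1399, 1400, 2207, 2208, 3606}.
3606 is in this set.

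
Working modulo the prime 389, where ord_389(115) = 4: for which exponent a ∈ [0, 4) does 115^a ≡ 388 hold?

2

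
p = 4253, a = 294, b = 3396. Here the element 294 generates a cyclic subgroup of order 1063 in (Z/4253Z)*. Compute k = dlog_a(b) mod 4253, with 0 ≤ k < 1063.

Baby-step giant-step with m = ceil(sqrt(1063)) = 33.
Baby table (294^j mod 4253 for j=0..32):
  0:1  1:294  2:1376  3:509  4:791  5:2892  6:3901  7:2837
  8:490  9:3711  10:2266  11:2736  12:567  13:831  14:1893  15:3652
  16:1932  17:2359  18:307  19:945  20:1385  21:3155  22:416  23:3220
  24:2514  25:3347  26:1575  27:3726  28:2423  29:2111  30:3949  31:4190
  32:2743
Giant step factor: 294^(-33) ≡ 337 (mod 4253).
Scan 3396·337^i mod 4253 for i = 0, 1, …:
  i=0: 3396   i=1: 395   i=2: 1272   i=3: 3364
  i=4: 2370   i=5: 3379   i=6: 3172   i=7: 1461
  i=8: 3262   i=9: 2020     …   i=17: 2847
  i=18: 2514
Match at i=18, j=24: k = 18·33 + 24 = 618.

618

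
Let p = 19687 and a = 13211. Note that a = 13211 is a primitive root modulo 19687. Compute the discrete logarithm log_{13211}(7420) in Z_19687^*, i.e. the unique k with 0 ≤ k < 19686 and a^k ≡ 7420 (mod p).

16595

Baby-step giant-step with m = ceil(sqrt(19686)) = 141.
Baby table (13211^j mod 19687 for j=0..140):
  0:1  1:13211  2:5266  3:14955  4:11460  5:5030  6:7705  7:8965
  8:19310  9:264  10:3105  11:12134  12:10720  13:13329  14:8891  15:6359
  16:4320  17:18594  18:10635  19:12553  20:14082  21:14839  22:14570  23:4471
  24:5381  25:18321  26:6753  27:12086  28:6576  29:16492  30:19470  31:7515
  32:18811  33:3120  34:13429  35:10962  36:1410  37:3608  38:3061  39:1773
  40:15260  41:4980  42:16513  43:1596  44:19666  45:17874  46:7536  47:937
  48:15271  49:12492  50:15378  51:8605  52:7917  53:14143  54:13543  55:1117
  56:11124  57:15396  58:10159  59:4270  60:7715  61:3266  62:12909  63:12005
  64:19270  65:3373  66:9022  67:4544  68:5121  69:8999  70:15683  71:2125
  72:19400  73:8034  74:4557  75:19368  76:18396  77:13228  78:13296  79:6042
  80:9764  81:2980  82:14467  83:2141  84:14219  85:13542  86:7593  87:5858
  88:441  89:18386  90:18927  91:10  92:13988  93:13286  94:11741  95:16165
  96:10926  97:17989  98:10902  99:15917  100:2640  101:11363  102:3218  103:8765
  104:15168  105:10162  106:4529  107:3826  108:8757  109:7915  110:7408  111:3011
  112:10581  113:7891  114:5336  115:14436  116:6027  117:8469  118:2738  119:6699
  120:7424  121:17517  122:16089  123:10927  124:11513  125:16168  126:11185  127:14100
  128:16393  129:10923  130:17730  131:14791  132:10426  133:7634  134:15960  135:19477
  136:1557  137:16299  138:9370  139:14901  140:6798
Giant step factor: 13211^(-141) ≡ 11862 (mod 19687).
Scan 7420·11862^i mod 19687 for i = 0, 1, …:
  i=0: 7420   i=1: 15150   i=2: 6364   i=3: 9810
  i=4: 16050   i=5: 11810   i=6: 17215   i=7: 10766
  i=8: 16410   i=9: 10051     …   i=116: 4014
  i=117: 10902
Match at i=117, j=98: k = 117·141 + 98 = 16595.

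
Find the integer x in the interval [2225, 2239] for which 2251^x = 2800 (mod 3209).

Compute 2251^2225 mod 3209 = 639, then multiply by 2251 repeatedly:
  2251^2225=639  2251^2226=757  2251^2227=28  2251^2228=2057  2251^2229=2929
  2251^2230=1893  2251^2231=2800
Found 2800 at exponent 2231.

2231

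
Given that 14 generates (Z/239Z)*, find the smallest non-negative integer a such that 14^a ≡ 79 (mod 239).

Baby-step giant-step with m = ceil(sqrt(238)) = 16.
Baby table (14^j mod 239 for j=0..15):
  0:1  1:14  2:196  3:115  4:176  5:74  6:80  7:164
  8:145  9:118  10:218  11:184  12:186  13:214  14:128  15:119
Giant step factor: 14^(-16) ≡ 34 (mod 239).
Scan 79·34^i mod 239 for i = 0, 1, …:
  i=0: 79   i=1: 57   i=2: 26   i=3: 167
  i=4: 181   i=5: 179   i=6: 111   i=7: 189
  i=8: 212   i=9: 38     …   i=13: 199
  i=14: 74
Match at i=14, j=5: a = 14·16 + 5 = 229.

229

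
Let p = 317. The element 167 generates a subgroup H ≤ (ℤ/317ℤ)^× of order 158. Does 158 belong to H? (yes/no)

no

158 ∈ ⟨167⟩ iff 158^158 ≡ 1 (mod 317), since |⟨167⟩| = 158.
158^158 mod 317 = 316.
Since 316 ≠ 1, 158 does not lie in the subgroup.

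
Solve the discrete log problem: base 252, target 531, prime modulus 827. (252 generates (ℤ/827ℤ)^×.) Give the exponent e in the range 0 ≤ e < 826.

Baby-step giant-step with m = ceil(sqrt(826)) = 29.
Baby table (252^j mod 827 for j=0..28):
  0:1  1:252  2:652  3:558  4:26  5:763  6:412  7:449
  8:676  9:817  10:788  11:96  12:209  13:567  14:640  15:15
  16:472  17:683  18:100  19:390  20:694  21:391  22:119  23:216
  24:677  25:242  26:613  27:654  28:235
Giant step factor: 252^(-29) ≡ 365 (mod 827).
Scan 531·365^i mod 827 for i = 0, 1, …:
  i=0: 531   i=1: 297   i=2: 68   i=3: 10
  i=4: 342   i=5: 780   i=6: 212   i=7: 469
  i=8: 823   i=9: 194     …   i=16: 67
  i=17: 472
Match at i=17, j=16: e = 17·29 + 16 = 509.

509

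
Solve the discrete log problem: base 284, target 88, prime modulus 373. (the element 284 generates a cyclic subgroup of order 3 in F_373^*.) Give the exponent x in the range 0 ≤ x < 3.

Successive powers of 284 modulo 373:
  284^0=1  284^1=284  284^2=88
So 284^2 ≡ 88 (mod 373), giving x = 2.

2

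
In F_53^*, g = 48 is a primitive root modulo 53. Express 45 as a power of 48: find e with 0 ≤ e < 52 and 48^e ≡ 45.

41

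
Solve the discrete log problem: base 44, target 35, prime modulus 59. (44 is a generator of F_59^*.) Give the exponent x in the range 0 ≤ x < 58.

46

Baby-step giant-step with m = ceil(sqrt(58)) = 8.
Baby table (44^j mod 59 for j=0..7):
  0:1  1:44  2:48  3:47  4:3  5:14  6:26  7:23
Giant step factor: 44^(-8) ≡ 46 (mod 59).
Scan 35·46^i mod 59 for i = 0, 1, …:
  i=0: 35   i=1: 17   i=2: 15   i=3: 41
  i=4: 57   i=5: 26
Match at i=5, j=6: x = 5·8 + 6 = 46.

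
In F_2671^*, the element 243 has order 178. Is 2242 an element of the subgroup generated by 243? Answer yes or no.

2242 ∈ ⟨243⟩ iff 2242^178 ≡ 1 (mod 2671), since |⟨243⟩| = 178.
2242^178 mod 2671 = 1.
Since 1 = 1, 2242 lies in the subgroup.

yes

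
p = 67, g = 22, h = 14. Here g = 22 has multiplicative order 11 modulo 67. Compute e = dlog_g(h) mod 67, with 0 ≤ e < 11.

7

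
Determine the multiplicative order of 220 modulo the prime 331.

The order of 220 must divide p − 1 = 330 = 2 · 3 · 5 · 11.
Divisors: 1, 2, 3, 5, 6, 10, 11, 15, 22, 30, 33, 55, 66, 110, 165, 330.
Check each in increasing order: 220^1 ≡ 220;  220^2 ≡ 74;  220^3 ≡ 61;  220^5 ≡ 211;  220^6 ≡ 80;  220^10 ≡ 167;  220^11 ≡ 330;  220^15 ≡ 151;  220^22 ≡ 1.
Smallest exponent giving 1 is 22.

22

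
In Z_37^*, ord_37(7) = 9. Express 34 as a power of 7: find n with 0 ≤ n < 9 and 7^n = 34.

7

Successive powers of 7 modulo 37:
  7^0=1  7^1=7  7^2=12  7^3=10  7^4=33  7^5=9
  7^6=26  7^7=34
So 7^7 ≡ 34 (mod 37), giving n = 7.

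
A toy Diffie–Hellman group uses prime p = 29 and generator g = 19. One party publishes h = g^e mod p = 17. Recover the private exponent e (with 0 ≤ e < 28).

21

Successive powers of 19 modulo 29:
  19^0=1  19^1=19  19^2=13  19^3=15  19^4=24  19^5=21
  19^6=22  19^7=12  19^8=25  19^9=11  19^10=6  19^11=27
  19^12=20  19^13=3  19^14=28  19^15=10  19^16=16  19^17=14
  19^18=5  19^19=8  19^20=7  19^21=17
So 19^21 ≡ 17 (mod 29), giving e = 21.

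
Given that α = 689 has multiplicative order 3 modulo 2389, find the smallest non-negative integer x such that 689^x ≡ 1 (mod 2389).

0

Successive powers of 689 modulo 2389:
  689^0=1
So 689^0 ≡ 1 (mod 2389), giving x = 0.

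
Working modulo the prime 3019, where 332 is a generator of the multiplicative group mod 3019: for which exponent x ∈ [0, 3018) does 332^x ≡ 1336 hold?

385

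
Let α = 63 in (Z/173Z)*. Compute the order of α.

172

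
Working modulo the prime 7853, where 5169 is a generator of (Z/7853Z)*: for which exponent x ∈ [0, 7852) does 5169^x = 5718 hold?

4430

Baby-step giant-step with m = ceil(sqrt(7852)) = 89.
Baby table (5169^j mod 7853 for j=0..88):
  0:1  1:5169  2:2655  3:4504  4:4884  5:5854  6:1717  7:1283
  8:3895  9:6016  10:6677  11:7331  12:3214  13:4071  14:4812  15:2777
  16:6882  17:6821  18:5632  19:737  20:848  21:1338  22:5482  23:2834
  24:3101  25:1096  26:3211  27:4270  28:4700  29:4971  30:83  31:4965
  32:481  33:4741  34:4869  35:6849  36:1157  37:4400  38:1312  39:4589
  40:4481  41:3792  42:7613  43:214  44:6746  45:2754  46:5790  47:727
  48:4129  49:6200  50:7560  51:1112  52:7385  53:7485  54:6087  55:4585
  56:7364  57:1025  58:5303  59:4237  60:6889  61:3739  62:658  63:853
  64:3624  65:3051  66:1795  67:3962  68:6807  69:3943  70:2832  71:616
  72:3639  73:2056  74:2355  75:845  76:1537  77:5370  78:5028  79:4155
  80:7093  81:5913  82:421  83:868  84:2629  85:3611  86:6531  87:6545
  88:381
Giant step factor: 5169^(-89) ≡ 3001 (mod 7853).
Scan 5718·3001^i mod 7853 for i = 0, 1, …:
  i=0: 5718   i=1: 913   i=2: 7069   i=3: 3116
  i=4: 6046   i=5: 3616   i=6: 6623   i=7: 7533
  i=8: 5599   i=9: 5032     …   i=48: 3131
  i=49: 3943
Match at i=49, j=69: x = 49·89 + 69 = 4430.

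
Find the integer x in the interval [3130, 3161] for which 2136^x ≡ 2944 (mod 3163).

Compute 2136^3130 mod 3163 = 516, then multiply by 2136 repeatedly:
  2136^3130=516  2136^3131=1452  2136^3132=1732  2136^3133=2005  2136^3134=3141
  2136^3135=453  2136^3136=2893  2136^3137=2109  2136^3138=712  2136^3139=2592
  2136^3140=1262  2136^3141=756  2136^3142=1686  2136^3143=1802  2136^3144=2864
  2136^3145=262  2136^3146=2944
Found 2944 at exponent 3146.

3146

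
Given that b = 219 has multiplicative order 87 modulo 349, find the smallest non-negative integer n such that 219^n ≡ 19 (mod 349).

Baby-step giant-step with m = ceil(sqrt(87)) = 10.
Baby table (219^j mod 349 for j=0..9):
  0:1  1:219  2:148  3:304  4:266  5:320  6:280  7:245
  8:258  9:313
Giant step factor: 219^(-10) ≡ 144 (mod 349).
Scan 19·144^i mod 349 for i = 0, 1, …:
  i=0: 19   i=1: 293   i=2: 312   i=3: 256
  i=4: 219
Match at i=4, j=1: n = 4·10 + 1 = 41.

41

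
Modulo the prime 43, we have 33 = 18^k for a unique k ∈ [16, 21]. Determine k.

Compute 18^16 mod 43 = 9, then multiply by 18 repeatedly:
  18^16=9  18^17=33
Found 33 at exponent 17.

17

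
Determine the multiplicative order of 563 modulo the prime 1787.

893

The order of 563 must divide p − 1 = 1786 = 2 · 19 · 47.
Divisors: 1, 2, 19, 38, 47, 94, 893, 1786.
Check each in increasing order: 563^1 ≡ 563;  563^2 ≡ 670;  563^19 ≡ 1249;  563^38 ≡ 1737;  563^47 ≡ 1781;  563^94 ≡ 36;  563^893 ≡ 1.
Smallest exponent giving 1 is 893.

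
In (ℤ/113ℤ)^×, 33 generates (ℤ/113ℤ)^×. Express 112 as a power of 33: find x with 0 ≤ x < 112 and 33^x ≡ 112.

Baby-step giant-step with m = ceil(sqrt(112)) = 11.
Baby table (33^j mod 113 for j=0..10):
  0:1  1:33  2:72  3:3  4:99  5:103  6:9  7:71
  8:83  9:27  10:100
Giant step factor: 33^(-11) ≡ 59 (mod 113).
Scan 112·59^i mod 113 for i = 0, 1, …:
  i=0: 112   i=1: 54   i=2: 22   i=3: 55
  i=4: 81   i=5: 33
Match at i=5, j=1: x = 5·11 + 1 = 56.

56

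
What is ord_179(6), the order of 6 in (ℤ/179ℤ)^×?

The order of 6 must divide p − 1 = 178 = 2 · 89.
Divisors: 1, 2, 89, 178.
Check each in increasing order: 6^1 ≡ 6;  6^2 ≡ 36;  6^89 ≡ 178;  6^178 ≡ 1.
Smallest exponent giving 1 is 178.

178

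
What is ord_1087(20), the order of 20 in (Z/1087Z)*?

The order of 20 must divide p − 1 = 1086 = 2 · 3 · 181.
Divisors: 1, 2, 3, 6, 181, 362, 543, 1086.
Check each in increasing order: 20^1 ≡ 20;  20^2 ≡ 400;  20^3 ≡ 391;  20^6 ≡ 701;  20^181 ≡ 830;  20^362 ≡ 829;  20^543 ≡ 1086;  20^1086 ≡ 1.
Smallest exponent giving 1 is 1086.

1086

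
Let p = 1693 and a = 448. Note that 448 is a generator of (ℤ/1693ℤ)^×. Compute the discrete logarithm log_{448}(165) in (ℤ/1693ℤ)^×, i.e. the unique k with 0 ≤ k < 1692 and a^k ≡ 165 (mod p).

1122

Baby-step giant-step with m = ceil(sqrt(1692)) = 42.
Baby table (448^j mod 1693 for j=0..41):
  0:1  1:448  2:930  3:162  4:1470  5:1676  6:849  7:1120
  8:632  9:405  10:289  11:804  12:1276  13:1107  14:1580  15:166
  16:1569  17:317  18:1497  19:228  20:564  21:415  22:1383  23:1639
  24:1203  25:570  26:1410  27:191  28:918  29:1558  30:468  31:1425
  32:139  33:1324  34:602  35:509  36:1170  37:1023  38:1194  39:1617
  40:1505  41:426
Giant step factor: 448^(-42) ≡ 213 (mod 1693).
Scan 165·213^i mod 1693 for i = 0, 1, …:
  i=0: 165   i=1: 1285   i=2: 1132   i=3: 710
  i=4: 553   i=5: 972   i=6: 490   i=7: 1097
  i=8: 27   i=9: 672     …   i=25: 956
  i=26: 468
Match at i=26, j=30: k = 26·42 + 30 = 1122.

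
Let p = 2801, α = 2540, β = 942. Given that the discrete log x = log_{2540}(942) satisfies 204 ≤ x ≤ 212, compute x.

207

Compute 2540^204 mod 2801 = 2701, then multiply by 2540 repeatedly:
  2540^204=2701  2540^205=891  2540^206=2733  2540^207=942
Found 942 at exponent 207.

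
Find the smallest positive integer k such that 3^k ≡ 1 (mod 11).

5

The order of 3 must divide p − 1 = 10 = 2 · 5.
Divisors: 1, 2, 5, 10.
Check each in increasing order: 3^1 ≡ 3;  3^2 ≡ 9;  3^5 ≡ 1.
Smallest exponent giving 1 is 5.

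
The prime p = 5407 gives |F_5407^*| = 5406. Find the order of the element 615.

2703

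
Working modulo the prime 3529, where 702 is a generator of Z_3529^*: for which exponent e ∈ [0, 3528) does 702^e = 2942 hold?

1016

Baby-step giant-step with m = ceil(sqrt(3528)) = 60.
Baby table (702^j mod 3529 for j=0..59):
  0:1  1:702  2:2273  3:538  4:73  5:1840  6:66  7:455
  8:1800  9:218  10:1289  11:1454  12:827  13:1798  14:2343  15:272
  16:378  17:681  18:1647  19:2211  20:2891  21:307  22:245  23:2598
  24:2832  25:1237  26:240  27:2617  28:2054  29:2076  30:3404  31:475
  32:1724  33:3330  34:1462  35:2914  36:2337  37:3118  38:856  39:982
  40:1209  41:1758  42:2495  43:1106  44:32  45:1290  46:2156  47:3100
  48:2336  49:2416  50:2112  51:444  52:1136  53:3447  54:2429  55:651
  56:1761  57:1072  58:867  59:1646
Giant step factor: 702^(-60) ≡ 1029 (mod 3529).
Scan 2942·1029^i mod 3529 for i = 0, 1, …:
  i=0: 2942   i=1: 2965   i=2: 1929   i=3: 1643
  i=4: 256   i=5: 2278   i=6: 806   i=7: 59
  i=8: 718   i=9: 1261     …   i=15: 12
  i=16: 1761
Match at i=16, j=56: e = 16·60 + 56 = 1016.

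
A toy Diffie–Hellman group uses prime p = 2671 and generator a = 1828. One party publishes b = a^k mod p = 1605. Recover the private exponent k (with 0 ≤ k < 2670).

2029

Baby-step giant-step with m = ceil(sqrt(2670)) = 52.
Baby table (1828^j mod 2671 for j=0..51):
  0:1  1:1828  2:163  3:1483  4:2530  5:1339  6:1056  7:1906
  8:1184  9:842  10:680  11:1025  12:1329  13:1473  14:276  15:2380
  16:2252  17:645  18:1149  19:966  20:317  21:2540  22:922  23:15
  24:710  25:2445  26:877  27:556  28:1388  29:2485  30:1880  31:1734
  32:1946  33:2187  34:2020  35:1238  36:727  37:1469  38:977  39:1728
  40:1662  41:1209  42:1135  43:2084  44:706  45:475  46:225  47:2637
  48:1952  49:2471  50:327  51:2123
Giant step factor: 1828^(-52) ≡ 202 (mod 2671).
Scan 1605·202^i mod 2671 for i = 0, 1, …:
  i=0: 1605   i=1: 1019   i=2: 171   i=3: 2490
  i=4: 832   i=5: 2462   i=6: 518   i=7: 467
  i=8: 849   i=9: 554     …   i=38: 1490
  i=39: 1828
Match at i=39, j=1: k = 39·52 + 1 = 2029.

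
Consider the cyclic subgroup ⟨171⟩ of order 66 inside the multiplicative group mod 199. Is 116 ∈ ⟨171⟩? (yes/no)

yes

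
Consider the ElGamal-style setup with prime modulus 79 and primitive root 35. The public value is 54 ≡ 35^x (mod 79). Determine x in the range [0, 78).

55

Baby-step giant-step with m = ceil(sqrt(78)) = 9.
Baby table (35^j mod 79 for j=0..8):
  0:1  1:35  2:40  3:57  4:20  5:68  6:10  7:34
  8:5
Giant step factor: 35^(-9) ≡ 14 (mod 79).
Scan 54·14^i mod 79 for i = 0, 1, …:
  i=0: 54   i=1: 45   i=2: 77   i=3: 51
  i=4: 3   i=5: 42   i=6: 35
Match at i=6, j=1: x = 6·9 + 1 = 55.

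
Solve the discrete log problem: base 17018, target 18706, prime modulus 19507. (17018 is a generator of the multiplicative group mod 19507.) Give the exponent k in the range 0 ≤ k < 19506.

Baby-step giant-step with m = ceil(sqrt(19506)) = 140.
Baby table (17018^j mod 19507 for j=0..139):
  0:1  1:17018  2:11402  3:3107  4:10956  5:1302  6:16991  7:577
  8:7365  9:5095  10:17602  11:1344  12:9988  13:11293  14:1310  15:16586
  16:13765  17:12714  18:14715  19:8511  20:723  21:14604  22:11692  23:3056
  24:1346  25:5010  26:14590  27:7524  28:18991  29:16369  30:7682  31:15869
  32:3734  33:10913  34:10794  35:14380  36:3525  37:4425  38:7630  39:8748
  40:15547  41:5405  42:6785  43:5197  44:17315  45:13435  46:14790  47:16906
  48:17072  49:13545  50:14098  51:3171  52:7716  53:9271  54:1262  55:19016
  56:12665  57:127  58:15516  59:4536  60:4449  61:6415  62:9298  63:12087
  64:14758  65:18526  66:3334  67:11656  68:14632  69:521  70:10200  71:10314
  72:19173  73:12032  74:15104  75:15640  76:8012  77:13793  78:1543  79:2352
  80:17479  81:14886  82:12046  83:19272  84:19212  85:12496  86:11121  87:264
  88:6142  89:6050  90:954  91:5348  92:12109  93:18521  94:15779  95:13167
  96:18604  97:4262  98:3690  99:3387  100:16288  101:14221  102:9136  103:5658
  104:1292  105:2867  106:3599  107:15309  108:12577  109:4582  110:6997  111:4218
  112:15671  113:8881  114:16129  115:325  116:10369  117:18827  118:14918  119:10426
  120:13503  121:1594  122:11962  123:13771  124:17287  125:5099  126:7646  127:7938
  128:2909  129:16103  130:6518  131:6522  132:16073  133:3160  134:15588  135:891
  136:6099  137:15542  138:17850  139:8296
Giant step factor: 17018^(-140) ≡ 12365 (mod 19507).
Scan 18706·12365^i mod 19507 for i = 0, 1, …:
  i=0: 18706   i=1: 5191   i=2: 8685   i=3: 3990
  i=4: 3147   i=5: 15697   i=6: 18262   i=7: 16105
  i=8: 10869   i=9: 11462     …   i=86: 18762
  i=87: 14886
Match at i=87, j=81: k = 87·140 + 81 = 12261.

12261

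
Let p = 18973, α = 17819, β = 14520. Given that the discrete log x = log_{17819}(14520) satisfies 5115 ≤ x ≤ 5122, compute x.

5122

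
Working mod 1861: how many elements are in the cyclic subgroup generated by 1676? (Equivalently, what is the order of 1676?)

31

The order of 1676 must divide p − 1 = 1860 = 2^2 · 3 · 5 · 31.
Divisors: 1, 2, 3, 4, 5, 6, 10, 12, 15, 20, 30, 31, 60, 62, 93, 124, 155, 186, 310, 372, 465, 620, 930, 1860.
Check each in increasing order: 1676^1 ≡ 1676;  1676^2 ≡ 727;  1676^3 ≡ 1358;  1676^4 ≡ 5;  1676^5 ≡ 936;  1676^6 ≡ 1774;  1676^10 ≡ 1426;  1676^12 ≡ 125;  1676^15 ≡ 399;  1676^20 ≡ 1264;  1676^30 ≡ 1016;  1676^31 ≡ 1.
Smallest exponent giving 1 is 31.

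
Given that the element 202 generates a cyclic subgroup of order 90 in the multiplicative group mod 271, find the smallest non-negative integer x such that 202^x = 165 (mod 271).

Baby-step giant-step with m = ceil(sqrt(90)) = 10.
Baby table (202^j mod 271 for j=0..9):
  0:1  1:202  2:154  3:214  4:139  5:165  6:268  7:207
  8:80  9:171
Giant step factor: 202^(-10) ≡ 258 (mod 271).
Scan 165·258^i mod 271 for i = 0, 1, …:
  i=0: 165
Match at i=0, j=5: x = 0·10 + 5 = 5.

5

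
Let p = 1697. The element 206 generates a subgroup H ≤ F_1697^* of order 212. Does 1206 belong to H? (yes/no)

yes

1206 ∈ ⟨206⟩ iff 1206^212 ≡ 1 (mod 1697), since |⟨206⟩| = 212.
1206^212 mod 1697 = 1.
Since 1 = 1, 1206 lies in the subgroup.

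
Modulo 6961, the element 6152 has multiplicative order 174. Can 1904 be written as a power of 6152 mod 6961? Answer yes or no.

no

1904 ∈ ⟨6152⟩ iff 1904^174 ≡ 1 (mod 6961), since |⟨6152⟩| = 174.
1904^174 mod 6961 = 4383.
Since 4383 ≠ 1, 1904 does not lie in the subgroup.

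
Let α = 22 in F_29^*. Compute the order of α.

14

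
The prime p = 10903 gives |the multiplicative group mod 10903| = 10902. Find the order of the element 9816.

5451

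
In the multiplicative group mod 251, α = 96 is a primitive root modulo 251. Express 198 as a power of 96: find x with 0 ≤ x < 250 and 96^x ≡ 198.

208

Baby-step giant-step with m = ceil(sqrt(250)) = 16.
Baby table (96^j mod 251 for j=0..15):
  0:1  1:96  2:180  3:212  4:21  5:8  6:15  7:185
  8:190  9:168  10:64  11:120  12:225  13:14  14:89  15:10
Giant step factor: 96^(-16) ≡ 154 (mod 251).
Scan 198·154^i mod 251 for i = 0, 1, …:
  i=0: 198   i=1: 121   i=2: 60   i=3: 204
  i=4: 41   i=5: 39   i=6: 233   i=7: 240
  i=8: 63   i=9: 164   i=10: 156   i=11: 179
  i=12: 207   i=13: 1
Match at i=13, j=0: x = 13·16 + 0 = 208.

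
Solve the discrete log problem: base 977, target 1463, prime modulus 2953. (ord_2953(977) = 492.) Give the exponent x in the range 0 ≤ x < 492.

Baby-step giant-step with m = ceil(sqrt(492)) = 23.
Baby table (977^j mod 2953 for j=0..22):
  0:1  1:977  2:710  3:2668  4:2090  5:1407  6:1494  7:856
  8:613  9:2395  10:1139  11:2475  12:2521  13:215  14:392  15:2047
  16:738  17:494  18:1299  19:2286  20:954  21:1863  22:1103
Giant step factor: 977^(-23) ≡ 2884 (mod 2953).
Scan 1463·2884^i mod 2953 for i = 0, 1, …:
  i=0: 1463   i=1: 2408   i=2: 2169   i=3: 942
  i=4: 2921   i=5: 2208   i=6: 1204   i=7: 2561
  i=8: 471   i=9: 2937     …   i=17: 2855
  i=18: 856
Match at i=18, j=7: x = 18·23 + 7 = 421.

421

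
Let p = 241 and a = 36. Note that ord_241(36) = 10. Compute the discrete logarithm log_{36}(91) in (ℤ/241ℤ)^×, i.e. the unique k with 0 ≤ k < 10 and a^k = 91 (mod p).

2

Successive powers of 36 modulo 241:
  36^0=1  36^1=36  36^2=91
So 36^2 ≡ 91 (mod 241), giving k = 2.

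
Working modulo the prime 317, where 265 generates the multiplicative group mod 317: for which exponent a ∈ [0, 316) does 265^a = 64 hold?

270

Baby-step giant-step with m = ceil(sqrt(316)) = 18.
Baby table (265^j mod 317 for j=0..17):
  0:1  1:265  2:168  3:140  4:11  5:62  6:263  7:272
  8:121  9:48  10:40  11:139  12:63  13:211  14:123  15:261
  16:59  17:102
Giant step factor: 265^(-18) ≡ 138 (mod 317).
Scan 64·138^i mod 317 for i = 0, 1, …:
  i=0: 64   i=1: 273   i=2: 268   i=3: 212
  i=4: 92   i=5: 16   i=6: 306   i=7: 67
  i=8: 53   i=9: 23     …   i=14: 85
  i=15: 1
Match at i=15, j=0: a = 15·18 + 0 = 270.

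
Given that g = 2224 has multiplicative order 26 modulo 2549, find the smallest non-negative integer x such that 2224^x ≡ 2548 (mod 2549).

Successive powers of 2224 modulo 2549:
  2224^0=1  2224^1=2224  2224^2=1116  2224^3=1807  2224^4=1544  2224^5=353
  2224^6=2529  2224^7=1402  2224^8=621  2224^9=2095  2224^10=2257  2224^11=587
  2224^12=400  2224^13=2548
So 2224^13 ≡ 2548 (mod 2549), giving x = 13.

13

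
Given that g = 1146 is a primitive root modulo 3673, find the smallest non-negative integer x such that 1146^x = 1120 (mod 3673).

Baby-step giant-step with m = ceil(sqrt(3672)) = 61.
Baby table (1146^j mod 3673 for j=0..60):
  0:1  1:1146  2:2055  3:637  4:2748  5:1447  6:1739  7:2128
  8:3489  9:2170  10:199  11:328  12:1242  13:1881  14:3248  15:1459
  16:799  17:1077  18:114  19:2089  20:2871  21:2831  22:1067  23:3346
  24:3577  25:174  26:1062  27:1289  28:648  29:662  30:2014  31:1400
  32:2972  33:1041  34:2934  35:1569  36:1977  37:3074  38:397  39:3183
  40:429  41:3125  42:75  43:1471  44:3532  45:26  46:412  47:2008
  48:1870  49:1661  50:892  51:1138  52:233  53:2562  54:1325  55:1501
  56:1182  57:2908  58:1157  59:3642  60:1204
Giant step factor: 1146^(-61) ≡ 1142 (mod 3673).
Scan 1120·1142^i mod 3673 for i = 0, 1, …:
  i=0: 1120   i=1: 836   i=2: 3405   i=3: 2476
  i=4: 3055   i=5: 3133   i=6: 384   i=7: 1441
  i=8: 118   i=9: 2528     …   i=42: 2867
  i=43: 1471
Match at i=43, j=43: x = 43·61 + 43 = 2666.

2666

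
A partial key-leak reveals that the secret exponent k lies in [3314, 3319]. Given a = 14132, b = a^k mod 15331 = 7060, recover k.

3318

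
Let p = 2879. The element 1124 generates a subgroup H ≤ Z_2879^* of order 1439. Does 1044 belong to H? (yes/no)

no

1044 ∈ ⟨1124⟩ iff 1044^1439 ≡ 1 (mod 2879), since |⟨1124⟩| = 1439.
1044^1439 mod 2879 = 2878.
Since 2878 ≠ 1, 1044 does not lie in the subgroup.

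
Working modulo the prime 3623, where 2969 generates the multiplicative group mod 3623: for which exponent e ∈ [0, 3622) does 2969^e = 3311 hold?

1381

Baby-step giant-step with m = ceil(sqrt(3622)) = 61.
Baby table (2969^j mod 3623 for j=0..60):
  0:1  1:2969  2:202  3:1943  4:951  5:1202  6:83  7:63
  8:2274  9:1857  10:2850  11:1945  12:3266  13:1606  14:346  15:1965
  16:1055  17:2023  18:2976  19:2870  20:3357  21:60  22:613  23:1251
  24:644  25:2715  26:3283  27:1357  28:157  29:2389  30:2730  31:719
  32:764  33:318  34:2162  35:2645  36:1964  37:1709  38:1821  39:1033
  40:1919  41:2155  42:3600  43:550  44:2600  45:2410  46:3488  47:1338
  48:1714  49:2174  50:2043  51:765  52:3287  53:2364  54:965  55:2915
  56:2911  57:1904  58:1096  59:570  60:389
Giant step factor: 2969^(-61) ≡ 2872 (mod 3623).
Scan 3311·2872^i mod 3623 for i = 0, 1, …:
  i=0: 3311   i=1: 2440   i=2: 798   i=3: 2120
  i=4: 2000   i=5: 1545   i=6: 2688   i=7: 2946
  i=8: 1207   i=9: 2916     …   i=21: 153
  i=22: 1033
Match at i=22, j=39: e = 22·61 + 39 = 1381.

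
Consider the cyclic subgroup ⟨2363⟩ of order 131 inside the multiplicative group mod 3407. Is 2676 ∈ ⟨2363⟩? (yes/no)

2676 ∈ ⟨2363⟩ iff 2676^131 ≡ 1 (mod 3407), since |⟨2363⟩| = 131.
2676^131 mod 3407 = 612.
Since 612 ≠ 1, 2676 does not lie in the subgroup.

no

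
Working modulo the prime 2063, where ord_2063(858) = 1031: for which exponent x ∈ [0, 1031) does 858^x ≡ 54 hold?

Baby-step giant-step with m = ceil(sqrt(1031)) = 33.
Baby table (858^j mod 2063 for j=0..32):
  0:1  1:858  2:1736  3:2  4:1716  5:1409  6:4  7:1369
  8:755  9:8  10:675  11:1510  12:16  13:1350  14:957  15:32
  16:637  17:1914  18:64  19:1274  20:1765  21:128  22:485  23:1467
  24:256  25:970  26:871  27:512  28:1940  29:1742  30:1024  31:1817
  32:1421
Giant step factor: 858^(-33) ≡ 275 (mod 2063).
Scan 54·275^i mod 2063 for i = 0, 1, …:
  i=0: 54   i=1: 409   i=2: 1073   i=3: 66
  i=4: 1646   i=5: 853   i=6: 1456   i=7: 178
  i=8: 1501   i=9: 175     …   i=25: 1053
  i=26: 755
Match at i=26, j=8: x = 26·33 + 8 = 866.

866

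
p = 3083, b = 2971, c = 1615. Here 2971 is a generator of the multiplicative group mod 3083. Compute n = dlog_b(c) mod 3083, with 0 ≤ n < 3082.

1809

Baby-step giant-step with m = ceil(sqrt(3082)) = 56.
Baby table (2971^j mod 3083 for j=0..55):
  0:1  1:2971  2:212  3:920  4:1782  5:811  6:1658  7:2367
  8:34  9:2358  10:1042  11:450  12:2011  13:2910  14:878  15:320
  16:1156  17:14  18:1515  19:2968  20:548  21:284  22:2105  23:1631
  24:2308  25:476  26:2182  27:2256  28:134  29:407  30:661  31:3043
  32:1397  33:769  34:196  35:2712  36:1473  37:1506  38:893  39:1723
  40:1253  41:1482  42:498  43:2801  44:754  45:1876  46:2615  47:5
  48:2523  49:1060  50:1517  51:2744  52:972  53:2124  54:2586  55:170
Giant step factor: 2971^(-56) ≡ 529 (mod 3083).
Scan 1615·529^i mod 3083 for i = 0, 1, …:
  i=0: 1615   i=1: 344   i=2: 79   i=3: 1712
  i=4: 2329   i=5: 1924   i=6: 406   i=7: 2047
  i=8: 730   i=9: 795     …   i=31: 1661
  i=32: 14
Match at i=32, j=17: n = 32·56 + 17 = 1809.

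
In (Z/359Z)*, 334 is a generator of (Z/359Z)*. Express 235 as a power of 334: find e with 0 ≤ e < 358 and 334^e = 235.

60

Baby-step giant-step with m = ceil(sqrt(358)) = 19.
Baby table (334^j mod 359 for j=0..18):
  0:1  1:334  2:266  3:171  4:33  5:252  6:162  7:258
  8:12  9:59  10:320  11:257  12:37  13:152  14:149  15:224
  16:144  17:349  18:250
Giant step factor: 334^(-19) ≡ 232 (mod 359).
Scan 235·232^i mod 359 for i = 0, 1, …:
  i=0: 235   i=1: 311   i=2: 352   i=3: 171
Match at i=3, j=3: e = 3·19 + 3 = 60.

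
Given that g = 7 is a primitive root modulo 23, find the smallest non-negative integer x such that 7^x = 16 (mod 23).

12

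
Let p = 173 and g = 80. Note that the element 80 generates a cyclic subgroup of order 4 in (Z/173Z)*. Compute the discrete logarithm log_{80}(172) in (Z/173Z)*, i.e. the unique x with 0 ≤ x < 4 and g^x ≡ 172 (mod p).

Successive powers of 80 modulo 173:
  80^0=1  80^1=80  80^2=172
So 80^2 ≡ 172 (mod 173), giving x = 2.

2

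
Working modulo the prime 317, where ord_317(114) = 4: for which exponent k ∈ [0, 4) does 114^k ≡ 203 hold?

Successive powers of 114 modulo 317:
  114^0=1  114^1=114  114^2=316  114^3=203
So 114^3 ≡ 203 (mod 317), giving k = 3.

3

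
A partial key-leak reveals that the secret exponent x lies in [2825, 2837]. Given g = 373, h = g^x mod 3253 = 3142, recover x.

2836

Compute 373^2825 mod 3253 = 2162, then multiply by 373 repeatedly:
  373^2825=2162  373^2826=2935  373^2827=1747  373^2828=1031  373^2829=709
  373^2830=964  373^2831=1742  373^2832=2419  373^2833=1206  373^2834=924
  373^2835=3087  373^2836=3142
Found 3142 at exponent 2836.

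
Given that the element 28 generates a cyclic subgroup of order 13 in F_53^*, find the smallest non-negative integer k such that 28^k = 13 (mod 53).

8

Successive powers of 28 modulo 53:
  28^0=1  28^1=28  28^2=42  28^3=10  28^4=15  28^5=49
  28^6=47  28^7=44  28^8=13
So 28^8 ≡ 13 (mod 53), giving k = 8.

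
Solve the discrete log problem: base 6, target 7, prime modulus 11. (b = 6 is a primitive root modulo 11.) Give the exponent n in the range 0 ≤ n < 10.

Successive powers of 6 modulo 11:
  6^0=1  6^1=6  6^2=3  6^3=7
So 6^3 ≡ 7 (mod 11), giving n = 3.

3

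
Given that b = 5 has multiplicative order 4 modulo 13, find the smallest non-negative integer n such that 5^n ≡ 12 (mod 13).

2

Successive powers of 5 modulo 13:
  5^0=1  5^1=5  5^2=12
So 5^2 ≡ 12 (mod 13), giving n = 2.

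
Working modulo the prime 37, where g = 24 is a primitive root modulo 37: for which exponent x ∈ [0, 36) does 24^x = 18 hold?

Successive powers of 24 modulo 37:
  24^0=1  24^1=24  24^2=21  24^3=23  24^4=34  24^5=2
  24^6=11  24^7=5  24^8=9  24^9=31  24^10=4  24^11=22
  24^12=10  24^13=18
So 24^13 ≡ 18 (mod 37), giving x = 13.

13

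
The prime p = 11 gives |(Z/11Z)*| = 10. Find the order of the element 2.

10

The order of 2 must divide p − 1 = 10 = 2 · 5.
Divisors: 1, 2, 5, 10.
Check each in increasing order: 2^1 ≡ 2;  2^2 ≡ 4;  2^5 ≡ 10;  2^10 ≡ 1.
Smallest exponent giving 1 is 10.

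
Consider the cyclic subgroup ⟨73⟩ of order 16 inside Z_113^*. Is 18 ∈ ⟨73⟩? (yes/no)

18 ∈ ⟨73⟩ iff 18^16 ≡ 1 (mod 113), since |⟨73⟩| = 16.
18^16 mod 113 = 1.
Since 1 = 1, 18 lies in the subgroup.

yes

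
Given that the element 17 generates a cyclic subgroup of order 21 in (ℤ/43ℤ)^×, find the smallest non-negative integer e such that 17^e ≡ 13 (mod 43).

Successive powers of 17 modulo 43:
  17^0=1  17^1=17  17^2=31  17^3=11  17^4=15  17^5=40
  17^6=35  17^7=36  17^8=10  17^9=41  17^10=9  17^11=24
  17^12=21  17^13=13
So 17^13 ≡ 13 (mod 43), giving e = 13.

13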